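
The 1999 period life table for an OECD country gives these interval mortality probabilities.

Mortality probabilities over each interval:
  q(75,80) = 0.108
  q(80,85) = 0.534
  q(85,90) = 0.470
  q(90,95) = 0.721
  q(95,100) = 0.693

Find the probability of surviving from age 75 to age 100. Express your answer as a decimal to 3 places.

0.019

The overall survival probability is (1 − 0.108) × (1 − 0.534) × (1 − 0.470) × (1 − 0.721) × (1 − 0.693).
= 0.892 × 0.466 × 0.530 × 0.279 × 0.307 = 0.018870.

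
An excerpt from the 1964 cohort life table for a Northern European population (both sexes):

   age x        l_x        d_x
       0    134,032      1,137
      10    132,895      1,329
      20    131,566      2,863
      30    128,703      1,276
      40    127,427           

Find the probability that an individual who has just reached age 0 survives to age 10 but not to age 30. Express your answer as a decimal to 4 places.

We want 10|20q0 = (l_10 − l_30)/l_0.
This is the probability of reaching 10 but not 30, conditional on being alive at 0: (l_10 − l_30) / l_0.
= (132,895 − 128,703) / 134,032 = 4,192 / 134,032 = 0.031276.

0.0313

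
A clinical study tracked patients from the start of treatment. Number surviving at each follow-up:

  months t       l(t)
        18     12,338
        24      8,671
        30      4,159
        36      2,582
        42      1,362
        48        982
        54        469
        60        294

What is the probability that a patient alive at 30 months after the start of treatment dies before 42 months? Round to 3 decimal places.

0.673

P(die before 42 | alive at 30) = 1 − l(42)/l(30) = 1 − 1,362/4,159 = (2,797)/4,159 = 0.672517.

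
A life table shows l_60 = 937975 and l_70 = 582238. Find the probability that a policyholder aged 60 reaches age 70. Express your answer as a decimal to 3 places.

0.621

The conditional survival probability is l_70/l_60 = 582238/937975 = 0.620739.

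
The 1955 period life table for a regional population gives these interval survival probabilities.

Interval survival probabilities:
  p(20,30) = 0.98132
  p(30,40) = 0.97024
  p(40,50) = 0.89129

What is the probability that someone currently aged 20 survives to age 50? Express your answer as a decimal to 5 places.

The overall survival probability is 0.98132 × 0.97024 × 0.89129.
= 0.848611.

0.84861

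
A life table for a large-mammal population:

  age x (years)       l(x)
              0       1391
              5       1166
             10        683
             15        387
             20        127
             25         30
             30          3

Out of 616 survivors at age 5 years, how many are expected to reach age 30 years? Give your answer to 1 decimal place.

1.6

The relevant probability is 3/1166 = 0.002573.
Expected number = 616 × 0.002573 = 1.6.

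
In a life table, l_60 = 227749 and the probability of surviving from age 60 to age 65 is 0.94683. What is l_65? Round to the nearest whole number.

215640

l_65 = l_60 × p = 227749 × 0.94683 = 215640.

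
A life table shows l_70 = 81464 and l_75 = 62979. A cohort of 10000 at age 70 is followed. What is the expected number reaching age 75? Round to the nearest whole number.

The relevant probability is 62979/81464 = 0.773090.
Expected number = 10000 × 0.773090 = 7731.

7731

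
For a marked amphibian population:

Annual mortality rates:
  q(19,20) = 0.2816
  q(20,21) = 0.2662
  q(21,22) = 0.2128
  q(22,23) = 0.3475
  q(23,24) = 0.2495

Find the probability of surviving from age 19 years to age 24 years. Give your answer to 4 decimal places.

P(survive 19→24) = (1 − 0.2816) × (1 − 0.2662) × (1 − 0.2128) × (1 − 0.3475) × (1 − 0.2495).
= 0.7184 × 0.7338 × 0.7872 × 0.6525 × 0.7505 = 0.203217.

0.2032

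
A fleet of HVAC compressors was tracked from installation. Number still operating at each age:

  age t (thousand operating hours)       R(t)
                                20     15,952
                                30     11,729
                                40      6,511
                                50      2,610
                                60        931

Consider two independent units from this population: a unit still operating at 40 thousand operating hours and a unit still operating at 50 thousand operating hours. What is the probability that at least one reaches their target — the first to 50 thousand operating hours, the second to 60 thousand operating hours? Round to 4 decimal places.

p₁ = R(50)/R(40) = 2,610/6,511 = 0.400860; p₂ = R(60)/R(50) = 931/2,610 = 0.356705.
P(at least one) = 1 − (1−p₁)(1−p₂) = 1 − 0.599140 × 0.643295 = 0.614576.

0.6146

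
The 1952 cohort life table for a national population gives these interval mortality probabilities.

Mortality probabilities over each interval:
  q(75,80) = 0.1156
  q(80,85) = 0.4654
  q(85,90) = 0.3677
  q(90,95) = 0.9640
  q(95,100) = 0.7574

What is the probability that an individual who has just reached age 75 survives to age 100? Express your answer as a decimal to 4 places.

0.0026

P(survive 75→100) = (1 − 0.1156) × (1 − 0.4654) × (1 − 0.3677) × (1 − 0.9640) × (1 − 0.7574).
= 0.8844 × 0.5346 × 0.6323 × 0.0360 × 0.2426 = 0.002611.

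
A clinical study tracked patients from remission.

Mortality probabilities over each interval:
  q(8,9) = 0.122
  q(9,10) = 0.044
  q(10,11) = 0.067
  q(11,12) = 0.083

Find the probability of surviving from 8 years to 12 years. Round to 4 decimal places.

0.7181

P(survive 8→12) = (1 − 0.122) × (1 − 0.044) × (1 − 0.067) × (1 − 0.083).
= 0.878 × 0.956 × 0.933 × 0.917 = 0.718131.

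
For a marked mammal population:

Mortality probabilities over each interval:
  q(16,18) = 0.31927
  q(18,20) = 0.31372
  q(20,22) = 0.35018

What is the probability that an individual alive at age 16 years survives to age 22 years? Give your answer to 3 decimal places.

0.304

The overall survival probability is (1 − 0.31927) × (1 − 0.31372) × (1 − 0.35018).
= 0.68073 × 0.68628 × 0.64982 = 0.303577.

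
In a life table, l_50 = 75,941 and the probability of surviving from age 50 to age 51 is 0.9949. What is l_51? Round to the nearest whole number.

l_51 = l_50 × p = 75,941 × 0.9949 = 75554.

75554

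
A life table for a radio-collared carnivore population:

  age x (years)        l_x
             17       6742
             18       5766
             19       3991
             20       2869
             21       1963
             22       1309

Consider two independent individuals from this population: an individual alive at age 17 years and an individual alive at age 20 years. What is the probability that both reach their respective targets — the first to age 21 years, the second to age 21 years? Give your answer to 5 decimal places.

p₁ = l_21/l_17 = 1963/6742 = 0.291160; p₂ = l_21/l_20 = 1963/2869 = 0.684211.
P(both) = p₁ × p₂ = 0.291160 × 0.684211 = 0.199215.

0.19921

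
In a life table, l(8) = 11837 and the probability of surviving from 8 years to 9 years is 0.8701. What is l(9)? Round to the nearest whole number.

l(9) = l(8) × p = 11837 × 0.8701 = 10299.

10299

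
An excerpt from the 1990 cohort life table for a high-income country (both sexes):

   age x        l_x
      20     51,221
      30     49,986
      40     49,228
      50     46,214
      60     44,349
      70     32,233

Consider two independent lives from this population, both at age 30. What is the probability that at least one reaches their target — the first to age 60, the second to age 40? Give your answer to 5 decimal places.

0.99829

p₁ = l_60/l_30 = 44,349/49,986 = 0.887228; p₂ = l_40/l_30 = 49,228/49,986 = 0.984836.
P(at least one) = 1 − (1−p₁)(1−p₂) = 1 − 0.112772 × 0.015164 = 0.998290.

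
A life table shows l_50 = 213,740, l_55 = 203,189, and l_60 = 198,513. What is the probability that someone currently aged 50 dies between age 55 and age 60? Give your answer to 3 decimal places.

We want 5|5q50 = (l_55 − l_60)/l_50.
This is the probability of reaching 55 but not 60, conditional on being alive at 50: (l_55 − l_60) / l_50.
= (203,189 − 198,513) / 213,740 = 4,676 / 213,740 = 0.021877.

0.022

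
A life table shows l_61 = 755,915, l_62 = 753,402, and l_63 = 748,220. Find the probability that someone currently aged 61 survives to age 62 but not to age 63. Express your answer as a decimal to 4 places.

0.0069

This is the probability of reaching 62 but not 63, conditional on being alive at 61: (l_62 − l_63) / l_61.
= (753,402 − 748,220) / 755,915 = 5,182 / 755,915 = 0.006855.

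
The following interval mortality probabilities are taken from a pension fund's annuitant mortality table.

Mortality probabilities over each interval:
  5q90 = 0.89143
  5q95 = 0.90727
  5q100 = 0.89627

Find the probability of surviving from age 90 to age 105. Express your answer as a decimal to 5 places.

0.00104

Survival from 90 to 105 is the product of surviving each interval: (1 − 0.89143) × (1 − 0.90727) × (1 − 0.89627).
= 0.10857 × 0.09273 × 0.10373 = 0.001044.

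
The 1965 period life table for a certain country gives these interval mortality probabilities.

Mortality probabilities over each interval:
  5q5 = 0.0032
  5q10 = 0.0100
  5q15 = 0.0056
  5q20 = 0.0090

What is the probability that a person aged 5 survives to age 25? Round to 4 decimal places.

0.9725

20p5 = (1 − 0.0032) × (1 − 0.0100) × (1 − 0.0056) × (1 − 0.0090).
= 0.9968 × 0.9900 × 0.9944 × 0.9910 = 0.972474.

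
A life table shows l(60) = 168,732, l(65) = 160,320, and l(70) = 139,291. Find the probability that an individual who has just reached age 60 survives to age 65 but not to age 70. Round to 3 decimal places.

This is the probability of reaching 65 but not 70, conditional on being alive at 60: (l(65) − l(70)) / l(60).
= (160,320 − 139,291) / 168,732 = 21,029 / 168,732 = 0.124630.

0.125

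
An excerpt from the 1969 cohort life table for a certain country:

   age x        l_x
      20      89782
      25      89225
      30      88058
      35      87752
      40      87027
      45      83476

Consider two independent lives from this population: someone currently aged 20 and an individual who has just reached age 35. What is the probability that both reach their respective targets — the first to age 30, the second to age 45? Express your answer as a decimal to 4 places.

p₁ = l_30/l_20 = 88058/89782 = 0.980798; p₂ = l_45/l_35 = 83476/87752 = 0.951272.
P(both) = p₁ × p₂ = 0.980798 × 0.951272 = 0.933006.

0.9330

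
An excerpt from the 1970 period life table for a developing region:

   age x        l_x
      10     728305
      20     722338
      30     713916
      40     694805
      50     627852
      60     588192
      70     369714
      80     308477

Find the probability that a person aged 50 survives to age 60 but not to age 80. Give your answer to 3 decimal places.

0.446

We want 10|20q50 = (l_60 − l_80)/l_50.
This is the probability of reaching 60 but not 80, conditional on being alive at 50: (l_60 − l_80) / l_50.
= (588192 − 308477) / 627852 = 279715 / 627852 = 0.445511.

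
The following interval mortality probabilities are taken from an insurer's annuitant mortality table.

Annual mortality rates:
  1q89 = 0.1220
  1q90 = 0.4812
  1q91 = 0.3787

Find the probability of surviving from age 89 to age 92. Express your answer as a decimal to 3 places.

0.283

3p89 = (1 − 0.1220) × (1 − 0.4812) × (1 − 0.3787).
= 0.8780 × 0.5188 × 0.6213 = 0.283006.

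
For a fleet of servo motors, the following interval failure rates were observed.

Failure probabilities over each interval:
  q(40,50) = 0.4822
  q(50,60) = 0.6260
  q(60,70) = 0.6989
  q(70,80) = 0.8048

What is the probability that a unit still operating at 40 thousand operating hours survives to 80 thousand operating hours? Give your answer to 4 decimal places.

0.0114

P(survive 40→80) = (1 − 0.4822) × (1 − 0.6260) × (1 − 0.6989) × (1 − 0.8048).
= 0.5178 × 0.3740 × 0.3011 × 0.1952 = 0.011382.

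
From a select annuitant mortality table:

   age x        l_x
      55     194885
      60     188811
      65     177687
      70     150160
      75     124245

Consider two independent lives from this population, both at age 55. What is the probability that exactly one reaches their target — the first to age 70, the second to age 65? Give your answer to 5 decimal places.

0.27724

p₁ = l_70/l_55 = 150160/194885 = 0.770506; p₂ = l_65/l_55 = 177687/194885 = 0.911753.
P(exactly one) = p₁(1−p₂) + (1−p₁)p₂ = 0.067995 + 0.209242 = 0.277237.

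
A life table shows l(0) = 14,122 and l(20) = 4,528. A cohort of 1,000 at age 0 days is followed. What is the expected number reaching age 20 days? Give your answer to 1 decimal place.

The relevant probability is 4,528/14,122 = 0.320634.
Expected number = 1,000 × 0.320634 = 320.6.

320.6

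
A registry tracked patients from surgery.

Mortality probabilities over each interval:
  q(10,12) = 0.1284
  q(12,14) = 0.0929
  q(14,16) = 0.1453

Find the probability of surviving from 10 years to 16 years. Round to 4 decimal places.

Chaining the interval survival probabilities: (1 − 0.1284) × (1 − 0.0929) × (1 − 0.1453).
= 0.8716 × 0.9071 × 0.8547 = 0.675750.

0.6758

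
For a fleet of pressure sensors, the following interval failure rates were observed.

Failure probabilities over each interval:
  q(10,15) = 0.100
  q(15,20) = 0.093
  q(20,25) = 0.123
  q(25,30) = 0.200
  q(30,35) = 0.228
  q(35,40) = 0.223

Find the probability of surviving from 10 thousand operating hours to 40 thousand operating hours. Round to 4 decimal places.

0.3435

The overall survival probability is (1 − 0.100) × (1 − 0.093) × (1 − 0.123) × (1 − 0.200) × (1 − 0.228) × (1 − 0.223).
= 0.900 × 0.907 × 0.877 × 0.800 × 0.772 × 0.777 = 0.343540.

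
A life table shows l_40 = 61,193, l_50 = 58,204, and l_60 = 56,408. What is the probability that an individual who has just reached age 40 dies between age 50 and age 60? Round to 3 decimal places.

0.029

This is the probability of reaching 50 but not 60, conditional on being alive at 40: (l_50 − l_60) / l_40.
= (58,204 − 56,408) / 61,193 = 1,796 / 61,193 = 0.029350.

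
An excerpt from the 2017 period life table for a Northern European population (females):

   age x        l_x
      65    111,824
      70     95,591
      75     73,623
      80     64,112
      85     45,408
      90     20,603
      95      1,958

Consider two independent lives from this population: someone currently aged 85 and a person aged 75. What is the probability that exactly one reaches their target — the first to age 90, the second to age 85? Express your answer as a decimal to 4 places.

0.5108

p₁ = l_90/l_85 = 20,603/45,408 = 0.453731; p₂ = l_85/l_75 = 45,408/73,623 = 0.616764.
P(exactly one) = p₁(1−p₂) + (1−p₁)p₂ = 0.173886 + 0.336919 = 0.510805.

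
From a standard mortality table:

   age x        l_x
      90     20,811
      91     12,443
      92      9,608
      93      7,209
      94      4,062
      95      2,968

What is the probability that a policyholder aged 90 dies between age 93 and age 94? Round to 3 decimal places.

0.151

This is the probability of reaching 93 but not 94, conditional on being alive at 90: (l_93 − l_94) / l_90.
= (7,209 − 4,062) / 20,811 = 3,147 / 20,811 = 0.151218.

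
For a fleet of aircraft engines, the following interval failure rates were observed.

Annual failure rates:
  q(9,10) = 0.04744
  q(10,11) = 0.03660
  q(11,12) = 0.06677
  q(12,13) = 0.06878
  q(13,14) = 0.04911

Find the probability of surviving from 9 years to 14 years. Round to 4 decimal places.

0.7584

P(survive 9→14) = (1 − 0.04744) × (1 − 0.03660) × (1 − 0.06677) × (1 − 0.06878) × (1 − 0.04911).
= 0.95256 × 0.96340 × 0.93323 × 0.93122 × 0.95089 = 0.758351.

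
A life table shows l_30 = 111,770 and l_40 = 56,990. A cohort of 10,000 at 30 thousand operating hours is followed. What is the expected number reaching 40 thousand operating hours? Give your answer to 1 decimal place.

5098.9

The relevant probability is 56,990/111,770 = 0.509886.
Expected number = 10,000 × 0.509886 = 5098.9.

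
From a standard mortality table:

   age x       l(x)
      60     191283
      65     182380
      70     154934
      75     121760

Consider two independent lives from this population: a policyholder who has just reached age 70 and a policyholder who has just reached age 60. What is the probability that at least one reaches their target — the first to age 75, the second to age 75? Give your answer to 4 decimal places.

p₁ = l(75)/l(70) = 121760/154934 = 0.785883; p₂ = l(75)/l(60) = 121760/191283 = 0.636544.
P(at least one) = 1 − (1−p₁)(1−p₂) = 1 − 0.214117 × 0.363456 = 0.922178.

0.9222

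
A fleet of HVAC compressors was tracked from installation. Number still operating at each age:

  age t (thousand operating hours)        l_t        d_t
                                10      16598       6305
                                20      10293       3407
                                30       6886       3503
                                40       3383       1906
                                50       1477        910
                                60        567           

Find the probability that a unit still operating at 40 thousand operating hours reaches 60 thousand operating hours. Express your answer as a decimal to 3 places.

0.168

The conditional survival probability is l_60/l_40 = 567/3383 = 0.167603.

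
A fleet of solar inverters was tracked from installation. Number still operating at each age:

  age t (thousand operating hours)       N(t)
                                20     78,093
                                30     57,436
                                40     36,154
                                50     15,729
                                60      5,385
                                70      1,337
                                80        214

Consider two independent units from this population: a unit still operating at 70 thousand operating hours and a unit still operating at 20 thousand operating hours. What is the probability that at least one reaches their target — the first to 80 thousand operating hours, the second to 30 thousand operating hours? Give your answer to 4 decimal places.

p₁ = N(80)/N(70) = 214/1,337 = 0.160060; p₂ = N(30)/N(20) = 57,436/78,093 = 0.735482.
P(at least one) = 1 − (1−p₁)(1−p₂) = 1 − 0.839940 × 0.264518 = 0.777821.

0.7778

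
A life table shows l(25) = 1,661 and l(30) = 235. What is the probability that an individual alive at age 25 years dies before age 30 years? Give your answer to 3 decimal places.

0.859

P(die before 30 | alive at 25) = 1 − l(30)/l(25) = 1 − 235/1,661 = (1,426)/1,661 = 0.858519.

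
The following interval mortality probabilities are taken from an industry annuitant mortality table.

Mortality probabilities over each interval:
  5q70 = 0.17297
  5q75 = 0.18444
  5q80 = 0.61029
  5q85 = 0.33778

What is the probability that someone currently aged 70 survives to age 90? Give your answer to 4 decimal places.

0.1741

Survival from 70 to 90 is the product of surviving each interval: (1 − 0.17297) × (1 − 0.18444) × (1 − 0.61029) × (1 − 0.33778).
= 0.82703 × 0.81556 × 0.38971 × 0.66222 = 0.174069.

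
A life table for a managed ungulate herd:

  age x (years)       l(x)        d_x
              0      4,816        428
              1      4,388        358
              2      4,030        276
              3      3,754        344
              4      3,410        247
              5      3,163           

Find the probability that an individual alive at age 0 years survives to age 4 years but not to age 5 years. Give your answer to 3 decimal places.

0.051

This is the probability of reaching 4 but not 5, conditional on being alive at 0: (l(4) − l(5)) / l(0).
= (3,410 − 3,163) / 4,816 = 247 / 4,816 = 0.051287.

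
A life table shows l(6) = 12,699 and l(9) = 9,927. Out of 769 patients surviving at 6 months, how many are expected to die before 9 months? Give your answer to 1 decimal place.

167.9

The relevant probability is 1 − 9,927/12,699 = 0.218285.
Expected number = 769 × 0.218285 = 167.9.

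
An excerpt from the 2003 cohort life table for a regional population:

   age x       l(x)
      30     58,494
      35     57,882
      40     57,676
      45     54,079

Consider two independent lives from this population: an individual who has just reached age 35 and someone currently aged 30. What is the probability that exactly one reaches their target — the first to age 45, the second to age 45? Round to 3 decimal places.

0.131

p₁ = l(45)/l(35) = 54,079/57,882 = 0.934297; p₂ = l(45)/l(30) = 54,079/58,494 = 0.924522.
P(exactly one) = p₁(1−p₂) + (1−p₁)p₂ = 0.070519 + 0.060744 = 0.131263.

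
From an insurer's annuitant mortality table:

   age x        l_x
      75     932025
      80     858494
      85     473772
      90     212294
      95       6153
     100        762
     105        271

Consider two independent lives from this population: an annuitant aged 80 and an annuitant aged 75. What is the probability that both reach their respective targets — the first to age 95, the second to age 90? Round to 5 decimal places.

p₁ = l_95/l_80 = 6153/858494 = 0.007167; p₂ = l_90/l_75 = 212294/932025 = 0.227777.
P(both) = p₁ × p₂ = 0.007167 × 0.227777 = 0.001632.

0.00163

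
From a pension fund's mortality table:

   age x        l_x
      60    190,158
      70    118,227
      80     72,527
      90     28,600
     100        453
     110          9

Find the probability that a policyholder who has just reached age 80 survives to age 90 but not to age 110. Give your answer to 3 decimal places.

We want 10|20q80 = (l_90 − l_110)/l_80.
This is the probability of reaching 90 but not 110, conditional on being alive at 80: (l_90 − l_110) / l_80.
= (28,600 − 9) / 72,527 = 28,591 / 72,527 = 0.394212.

0.394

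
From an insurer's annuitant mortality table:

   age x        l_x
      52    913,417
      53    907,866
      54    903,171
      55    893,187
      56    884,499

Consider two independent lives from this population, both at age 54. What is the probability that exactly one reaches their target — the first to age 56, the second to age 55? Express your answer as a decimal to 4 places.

p₁ = l_56/l_54 = 884,499/903,171 = 0.979326; p₂ = l_55/l_54 = 893,187/903,171 = 0.988946.
P(exactly one) = p₁(1−p₂) + (1−p₁)p₂ = 0.010825 + 0.020445 = 0.031271.

0.0313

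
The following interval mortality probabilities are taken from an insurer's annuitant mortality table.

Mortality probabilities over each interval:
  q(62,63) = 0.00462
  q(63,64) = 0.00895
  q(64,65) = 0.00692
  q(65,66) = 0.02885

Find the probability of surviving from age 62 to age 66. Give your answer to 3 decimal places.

0.951

The overall survival probability is (1 − 0.00462) × (1 − 0.00895) × (1 − 0.00692) × (1 − 0.02885).
= 0.99538 × 0.99105 × 0.99308 × 0.97115 = 0.951382.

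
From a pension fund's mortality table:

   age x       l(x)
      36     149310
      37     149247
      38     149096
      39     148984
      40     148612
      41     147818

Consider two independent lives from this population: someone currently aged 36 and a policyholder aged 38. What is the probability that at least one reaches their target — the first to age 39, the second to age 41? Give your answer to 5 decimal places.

p₁ = l(39)/l(36) = 148984/149310 = 0.997817; p₂ = l(41)/l(38) = 147818/149096 = 0.991428.
P(at least one) = 1 − (1−p₁)(1−p₂) = 1 − 0.002183 × 0.008572 = 0.999981.

0.99998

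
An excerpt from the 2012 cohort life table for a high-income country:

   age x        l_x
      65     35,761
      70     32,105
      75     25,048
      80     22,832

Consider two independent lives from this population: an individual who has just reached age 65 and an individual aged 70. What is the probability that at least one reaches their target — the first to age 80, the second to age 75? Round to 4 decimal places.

0.9205

p₁ = l_80/l_65 = 22,832/35,761 = 0.638461; p₂ = l_75/l_70 = 25,048/32,105 = 0.780190.
P(at least one) = 1 − (1−p₁)(1−p₂) = 1 − 0.361539 × 0.219810 = 0.920530.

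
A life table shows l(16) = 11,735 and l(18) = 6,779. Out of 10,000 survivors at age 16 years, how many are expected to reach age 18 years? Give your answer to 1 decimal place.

5776.7

The relevant probability is 6,779/11,735 = 0.577674.
Expected number = 10,000 × 0.577674 = 5776.7.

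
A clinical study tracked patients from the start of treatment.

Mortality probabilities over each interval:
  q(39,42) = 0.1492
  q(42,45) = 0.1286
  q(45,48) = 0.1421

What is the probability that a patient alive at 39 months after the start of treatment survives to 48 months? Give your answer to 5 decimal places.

0.63604

P(survive 39→48) = (1 − 0.1492) × (1 − 0.1286) × (1 − 0.1421).
= 0.8508 × 0.8714 × 0.8579 = 0.636036.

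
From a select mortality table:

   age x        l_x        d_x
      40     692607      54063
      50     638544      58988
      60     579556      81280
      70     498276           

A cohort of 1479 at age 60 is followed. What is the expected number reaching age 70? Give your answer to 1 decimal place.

The relevant probability is 498276/579556 = 0.859755.
Expected number = 1479 × 0.859755 = 1271.6.

1271.6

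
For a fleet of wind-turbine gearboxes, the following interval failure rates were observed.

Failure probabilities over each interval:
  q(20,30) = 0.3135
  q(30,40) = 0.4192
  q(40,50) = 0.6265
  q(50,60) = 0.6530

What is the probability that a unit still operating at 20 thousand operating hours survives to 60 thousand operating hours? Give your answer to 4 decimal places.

0.0517

Chaining the interval survival probabilities: (1 − 0.3135) × (1 − 0.4192) × (1 − 0.6265) × (1 − 0.6530).
= 0.6865 × 0.5808 × 0.3735 × 0.3470 = 0.051676.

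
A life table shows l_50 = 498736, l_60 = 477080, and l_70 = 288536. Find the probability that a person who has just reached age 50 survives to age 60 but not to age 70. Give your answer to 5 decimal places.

This is the probability of reaching 60 but not 70, conditional on being alive at 50: (l_60 − l_70) / l_50.
= (477080 − 288536) / 498736 = 188544 / 498736 = 0.378044.

0.37804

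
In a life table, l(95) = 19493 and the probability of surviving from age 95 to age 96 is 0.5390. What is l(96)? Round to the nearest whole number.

10507

l(96) = l(95) × p = 19493 × 0.5390 = 10507.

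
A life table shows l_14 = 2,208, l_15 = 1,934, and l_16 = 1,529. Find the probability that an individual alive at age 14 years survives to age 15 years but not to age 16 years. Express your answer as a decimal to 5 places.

This is the probability of reaching 15 but not 16, conditional on being alive at 14: (l_15 − l_16) / l_14.
= (1,934 − 1,529) / 2,208 = 405 / 2,208 = 0.183424.

0.18342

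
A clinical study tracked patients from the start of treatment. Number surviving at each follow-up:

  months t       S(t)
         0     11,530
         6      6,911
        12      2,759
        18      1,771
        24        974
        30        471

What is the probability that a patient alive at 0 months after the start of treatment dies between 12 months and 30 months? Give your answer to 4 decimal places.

0.1984

This is the probability of reaching 12 but not 30, conditional on being alive at 0: (S(12) − S(30)) / S(0).
= (2,759 − 471) / 11,530 = 2,288 / 11,530 = 0.198439.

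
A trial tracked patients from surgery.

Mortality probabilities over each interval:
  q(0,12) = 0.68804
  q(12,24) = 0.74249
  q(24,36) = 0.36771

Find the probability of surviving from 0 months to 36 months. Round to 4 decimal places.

0.0508

Chaining the interval survival probabilities: (1 − 0.68804) × (1 − 0.74249) × (1 − 0.36771).
= 0.31196 × 0.25751 × 0.63229 = 0.050794.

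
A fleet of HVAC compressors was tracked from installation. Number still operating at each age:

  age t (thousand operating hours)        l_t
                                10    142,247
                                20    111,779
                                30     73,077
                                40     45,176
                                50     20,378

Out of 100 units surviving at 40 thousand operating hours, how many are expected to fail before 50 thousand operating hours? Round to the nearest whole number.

The relevant probability is 1 − 20,378/45,176 = 0.548920.
Expected number = 100 × 0.548920 = 55.

55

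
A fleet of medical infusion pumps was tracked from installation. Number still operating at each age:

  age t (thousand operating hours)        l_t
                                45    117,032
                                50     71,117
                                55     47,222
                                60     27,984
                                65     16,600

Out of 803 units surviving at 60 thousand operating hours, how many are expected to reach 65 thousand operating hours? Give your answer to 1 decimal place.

476.3

The relevant probability is 16,600/27,984 = 0.593196.
Expected number = 803 × 0.593196 = 476.3.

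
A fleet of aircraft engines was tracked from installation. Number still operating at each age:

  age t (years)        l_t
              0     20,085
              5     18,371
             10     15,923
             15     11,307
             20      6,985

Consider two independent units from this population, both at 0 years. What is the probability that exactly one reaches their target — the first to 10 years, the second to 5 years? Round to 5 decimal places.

p₁ = l_10/l_0 = 15,923/20,085 = 0.792781; p₂ = l_5/l_0 = 18,371/20,085 = 0.914663.
P(exactly one) = p₁(1−p₂) + (1−p₁)p₂ = 0.067654 + 0.189536 = 0.257189.

0.25719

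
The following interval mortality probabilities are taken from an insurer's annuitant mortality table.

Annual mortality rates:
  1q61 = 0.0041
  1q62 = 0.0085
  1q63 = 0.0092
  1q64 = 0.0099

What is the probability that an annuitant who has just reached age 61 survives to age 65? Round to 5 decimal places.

4p61 = (1 − 0.0041) × (1 − 0.0085) × (1 − 0.0092) × (1 − 0.0099).
= 0.9959 × 0.9915 × 0.9908 × 0.9901 = 0.968665.

0.96866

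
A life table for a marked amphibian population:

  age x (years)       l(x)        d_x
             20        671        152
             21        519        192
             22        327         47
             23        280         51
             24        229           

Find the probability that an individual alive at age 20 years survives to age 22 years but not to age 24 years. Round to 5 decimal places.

0.14605

This is the probability of reaching 22 but not 24, conditional on being alive at 20: (l(22) − l(24)) / l(20).
= (327 − 229) / 671 = 98 / 671 = 0.146051.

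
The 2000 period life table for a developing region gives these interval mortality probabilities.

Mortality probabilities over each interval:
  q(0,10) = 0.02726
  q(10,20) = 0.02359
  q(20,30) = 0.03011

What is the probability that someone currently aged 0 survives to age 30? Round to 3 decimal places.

0.921

The overall survival probability is (1 − 0.02726) × (1 − 0.02359) × (1 − 0.03011).
= 0.97274 × 0.97641 × 0.96989 = 0.921195.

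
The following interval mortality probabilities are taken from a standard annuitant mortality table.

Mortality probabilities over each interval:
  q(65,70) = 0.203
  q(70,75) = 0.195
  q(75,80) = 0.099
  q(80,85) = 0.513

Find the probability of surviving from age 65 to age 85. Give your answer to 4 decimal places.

The overall survival probability is (1 − 0.203) × (1 − 0.195) × (1 − 0.099) × (1 − 0.513).
= 0.797 × 0.805 × 0.901 × 0.487 = 0.281519.

0.2815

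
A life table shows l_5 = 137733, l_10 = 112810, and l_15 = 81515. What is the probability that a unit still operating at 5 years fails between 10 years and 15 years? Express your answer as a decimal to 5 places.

This is the probability of reaching 10 but not 15, conditional on being operational at 5: (l_10 − l_15) / l_5.
= (112810 − 81515) / 137733 = 31295 / 137733 = 0.227215.

0.22721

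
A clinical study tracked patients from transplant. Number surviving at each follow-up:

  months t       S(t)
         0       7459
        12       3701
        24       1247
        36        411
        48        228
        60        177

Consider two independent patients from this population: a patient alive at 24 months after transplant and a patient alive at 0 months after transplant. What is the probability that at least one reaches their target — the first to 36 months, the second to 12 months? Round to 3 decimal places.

0.662

p₁ = S(36)/S(24) = 411/1247 = 0.329591; p₂ = S(12)/S(0) = 3701/7459 = 0.496179.
P(at least one) = 1 − (1−p₁)(1−p₂) = 1 − 0.670409 × 0.503821 = 0.662234.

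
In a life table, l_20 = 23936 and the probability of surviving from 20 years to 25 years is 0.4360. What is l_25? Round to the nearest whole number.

l_25 = l_20 × p = 23936 × 0.4360 = 10436.

10436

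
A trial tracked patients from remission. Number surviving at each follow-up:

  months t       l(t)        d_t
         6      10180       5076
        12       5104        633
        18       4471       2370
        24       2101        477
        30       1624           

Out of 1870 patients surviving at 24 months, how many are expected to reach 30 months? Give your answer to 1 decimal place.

The relevant probability is 1624/2101 = 0.772965.
Expected number = 1870 × 0.772965 = 1445.4.

1445.4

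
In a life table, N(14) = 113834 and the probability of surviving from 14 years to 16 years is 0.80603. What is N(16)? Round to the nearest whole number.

91754

N(16) = N(14) × p = 113834 × 0.80603 = 91754.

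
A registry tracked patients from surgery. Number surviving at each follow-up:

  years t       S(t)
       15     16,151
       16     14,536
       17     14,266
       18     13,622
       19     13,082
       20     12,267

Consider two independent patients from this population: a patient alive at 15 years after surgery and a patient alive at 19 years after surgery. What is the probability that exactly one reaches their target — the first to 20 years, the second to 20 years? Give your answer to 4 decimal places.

p₁ = S(20)/S(15) = 12,267/16,151 = 0.759520; p₂ = S(20)/S(19) = 12,267/13,082 = 0.937701.
P(exactly one) = p₁(1−p₂) + (1−p₁)p₂ = 0.047317 + 0.225498 = 0.272816.

0.2728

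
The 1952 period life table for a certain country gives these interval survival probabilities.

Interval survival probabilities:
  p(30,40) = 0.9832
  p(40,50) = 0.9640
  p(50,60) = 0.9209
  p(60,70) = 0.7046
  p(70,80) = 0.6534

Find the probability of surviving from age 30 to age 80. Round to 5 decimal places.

Chaining the interval survival probabilities: 0.9832 × 0.9640 × 0.9209 × 0.7046 × 0.6534.
= 0.401840.

0.40184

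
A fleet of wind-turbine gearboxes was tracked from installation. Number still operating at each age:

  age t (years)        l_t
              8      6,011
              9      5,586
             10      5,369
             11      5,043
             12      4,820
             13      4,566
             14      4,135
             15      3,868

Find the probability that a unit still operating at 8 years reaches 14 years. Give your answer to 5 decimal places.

The conditional survival probability is l_14/l_8 = 4,135/6,011 = 0.687906.

0.68791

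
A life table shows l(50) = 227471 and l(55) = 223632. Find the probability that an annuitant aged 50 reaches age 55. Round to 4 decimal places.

0.9831

The conditional survival probability is l(55)/l(50) = 223632/227471 = 0.983123.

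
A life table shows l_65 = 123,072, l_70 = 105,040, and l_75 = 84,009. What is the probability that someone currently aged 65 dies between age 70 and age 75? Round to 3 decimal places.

0.171

We want 5|5q65 = (l_70 − l_75)/l_65.
This is the probability of reaching 70 but not 75, conditional on being alive at 65: (l_70 − l_75) / l_65.
= (105,040 − 84,009) / 123,072 = 21,031 / 123,072 = 0.170884.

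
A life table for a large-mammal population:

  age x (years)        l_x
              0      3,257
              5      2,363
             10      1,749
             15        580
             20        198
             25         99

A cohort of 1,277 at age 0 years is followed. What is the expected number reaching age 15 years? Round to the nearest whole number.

The relevant probability is 580/3,257 = 0.178078.
Expected number = 1,277 × 0.178078 = 227.

227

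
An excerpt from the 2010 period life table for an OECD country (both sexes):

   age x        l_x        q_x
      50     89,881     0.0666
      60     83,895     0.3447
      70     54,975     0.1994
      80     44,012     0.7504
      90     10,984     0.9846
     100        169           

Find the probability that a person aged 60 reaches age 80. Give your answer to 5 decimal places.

0.52461

We want 20p60 = l_80/l_60.
The conditional survival probability is l_80/l_60 = 44,012/83,895 = 0.524608.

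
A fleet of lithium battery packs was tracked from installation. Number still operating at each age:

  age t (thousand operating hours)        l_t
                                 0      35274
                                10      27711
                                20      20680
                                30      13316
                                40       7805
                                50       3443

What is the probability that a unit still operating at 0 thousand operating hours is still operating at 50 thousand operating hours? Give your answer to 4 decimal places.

The conditional survival probability is l_50/l_0 = 3443/35274 = 0.097607.

0.0976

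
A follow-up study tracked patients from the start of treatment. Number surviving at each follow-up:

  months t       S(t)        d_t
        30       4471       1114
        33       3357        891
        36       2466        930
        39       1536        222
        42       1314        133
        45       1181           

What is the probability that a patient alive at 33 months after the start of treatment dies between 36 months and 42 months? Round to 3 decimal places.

This is the probability of reaching 36 but not 42, conditional on being alive at 33: (S(36) − S(42)) / S(33).
= (2466 − 1314) / 3357 = 1152 / 3357 = 0.343164.

0.343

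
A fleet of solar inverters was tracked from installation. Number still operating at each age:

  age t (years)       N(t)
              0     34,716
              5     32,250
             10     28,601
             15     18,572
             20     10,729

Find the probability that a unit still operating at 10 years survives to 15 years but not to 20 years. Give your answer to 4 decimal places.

This is the probability of reaching 15 but not 20, conditional on being operational at 10: (N(15) − N(20)) / N(10).
= (18,572 − 10,729) / 28,601 = 7,843 / 28,601 = 0.274221.

0.2742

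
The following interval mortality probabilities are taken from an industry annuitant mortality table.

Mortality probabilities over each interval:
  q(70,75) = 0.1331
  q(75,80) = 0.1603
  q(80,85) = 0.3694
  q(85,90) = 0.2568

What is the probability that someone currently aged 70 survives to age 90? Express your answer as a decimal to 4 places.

0.3412

P(survive 70→90) = (1 − 0.1331) × (1 − 0.1603) × (1 − 0.3694) × (1 − 0.2568).
= 0.8669 × 0.8397 × 0.6306 × 0.7432 = 0.341156.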